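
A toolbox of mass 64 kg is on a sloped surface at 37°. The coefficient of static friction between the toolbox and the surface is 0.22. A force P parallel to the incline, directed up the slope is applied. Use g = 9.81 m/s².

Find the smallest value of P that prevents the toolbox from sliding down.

P_min ≈ 268 N

The toolbox tends to slide down (tan θ > μ_s), so at the point of impending slip friction acts up-slope at its limit: f = μ_s N.
P is parallel to the surface, so N = m g cos θ = 501 N.
Along the incline: P + μ_s N = m g sin θ, so P = 378 − 0.22×501 = 268 N.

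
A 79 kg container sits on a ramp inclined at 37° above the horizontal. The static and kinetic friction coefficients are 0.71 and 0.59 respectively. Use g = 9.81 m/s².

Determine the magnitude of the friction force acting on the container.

The normal reaction is N = m g cos θ = 618.9 N.
Along the slope the weight component is m g sin θ = 466.4 N; friction must supply exactly this, acting up-slope.
Maximum static friction available: μ_s N = 0.71 × 618.9 = 439.4 N.
|466.4| exceeds 439.4 N, so the container slips down-slope; friction is kinetic, f = μ_k N = 0.59×618.9 = 365 N.

f ≈ 365 N (up the incline)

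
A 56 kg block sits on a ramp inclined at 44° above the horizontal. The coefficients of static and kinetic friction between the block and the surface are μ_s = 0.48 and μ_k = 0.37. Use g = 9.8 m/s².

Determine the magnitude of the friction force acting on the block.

Normal force: N = m g cos θ = 56 × 9.8 × cos 44° = 394.8 N.
For equilibrium along the incline, friction must balance the weight component: f = m g sin θ = 381.2 N up the slope.
The static-friction ceiling is μ_s N = 0.48 × 394.8 = 189.5 N.
|381.2| exceeds 189.5 N, so the block slips down-slope; friction is kinetic, f = μ_k N = 0.37×394.8 = 146 N.

f ≈ 146 N (up the incline)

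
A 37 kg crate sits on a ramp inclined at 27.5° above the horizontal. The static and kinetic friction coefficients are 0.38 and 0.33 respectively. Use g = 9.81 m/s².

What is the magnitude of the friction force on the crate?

f ≈ 106 N (up the incline)

The normal reaction is N = m g cos θ = 322 N.
Along the slope the weight component is m g sin θ = 167.6 N; friction must supply exactly this, acting up-slope.
The static-friction ceiling is μ_s N = 0.38 × 322 = 122.3 N.
|167.6| exceeds 122.3 N, so the crate slips down-slope; friction is kinetic, f = μ_k N = 0.33×322 = 106 N.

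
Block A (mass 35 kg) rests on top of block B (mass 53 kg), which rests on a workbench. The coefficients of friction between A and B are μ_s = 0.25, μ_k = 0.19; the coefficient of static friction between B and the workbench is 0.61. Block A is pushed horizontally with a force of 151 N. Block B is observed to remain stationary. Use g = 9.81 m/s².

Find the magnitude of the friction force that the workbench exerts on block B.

f ≈ 65.2 N

Between the blocks, N₁ = m_A g = 343.4 N.
So the A–B interface can sustain at most μ_s N₁ = 85.84 N of static friction.
Since P = 151 N > 85.84 N, A slides on B; the A–B friction is kinetic: f₁ = μ_k N₁ = 0.19×343.4 = 65.2 N.
By Newton's third law B feels 65.2 N forward from A. With B stationary, the floor's static friction on B balances it: f₂ = 65.2 N (well within μ_s(m_A+m_B)g = 526.6 N).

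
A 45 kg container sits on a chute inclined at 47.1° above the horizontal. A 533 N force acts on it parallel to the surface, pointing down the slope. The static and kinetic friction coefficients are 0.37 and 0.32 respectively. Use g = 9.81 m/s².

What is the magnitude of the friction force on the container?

f ≈ 96.2 N (up the incline)

Normal force: N = m g cos θ = 45 × 9.81 × cos 47.1° = 300.5 N.
For equilibrium along the incline the friction force must supply f = m g sin θ + P = 323.4 + 533 = 856.4 N (positive meaning up-slope).
The static-friction ceiling is μ_s N = 0.37 × 300.5 = 111.2 N.
Since |856.4| > 111.2 N, static friction cannot hold it; the container slides down the incline and kinetic friction applies: f = μ_k N = 0.32 × 300.5 = 96.2 N.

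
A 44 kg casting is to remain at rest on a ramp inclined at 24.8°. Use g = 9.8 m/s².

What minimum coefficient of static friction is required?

μ_s,min ≈ 0.462

At the slip threshold m g sin θ = μ_s m g cos θ, so μ_s,min = tan θ.
μ_s,min = tan 24.8° = 0.462.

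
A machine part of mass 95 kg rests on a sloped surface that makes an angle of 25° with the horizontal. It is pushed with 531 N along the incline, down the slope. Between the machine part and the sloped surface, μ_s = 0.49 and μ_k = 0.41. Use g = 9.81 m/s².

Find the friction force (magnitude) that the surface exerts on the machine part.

Normal force: N = m g cos θ = 95 × 9.81 × cos 25° = 844.6 N.
For equilibrium along the incline the friction force must supply f = m g sin θ + P = 393.9 + 531 = 924.9 N (positive meaning up-slope).
Maximum static friction available: μ_s N = 0.49 × 844.6 = 413.9 N.
Since |924.9| > 413.9 N, static friction cannot hold it; the machine part slides down the incline and kinetic friction applies: f = μ_k N = 0.41 × 844.6 = 346 N.

f ≈ 346 N (up the incline)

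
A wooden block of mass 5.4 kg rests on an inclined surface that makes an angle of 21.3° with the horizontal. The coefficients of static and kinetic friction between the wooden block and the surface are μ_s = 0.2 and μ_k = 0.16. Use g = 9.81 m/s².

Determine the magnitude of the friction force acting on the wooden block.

The normal reaction is N = m g cos θ = 49.36 N.
For equilibrium along the incline, friction must balance the weight component: f = m g sin θ = 19.24 N up the slope.
The static-friction ceiling is μ_s N = 0.2 × 49.36 = 9.871 N.
Since |19.24| > 9.871 N, static friction cannot hold it; the wooden block slides down the incline and kinetic friction applies: f = μ_k N = 0.16 × 49.36 = 7.9 N.

f ≈ 7.9 N (up the incline)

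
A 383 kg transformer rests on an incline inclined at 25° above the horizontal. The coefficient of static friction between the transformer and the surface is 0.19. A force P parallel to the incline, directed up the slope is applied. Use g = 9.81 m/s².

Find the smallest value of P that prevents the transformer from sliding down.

The transformer tends to slide down (tan θ > μ_s), so at the point of impending slip friction acts up-slope at its limit: f = μ_s N.
P is parallel to the surface, so N = m g cos θ = 3410 N.
Along the incline: P + μ_s N = m g sin θ, so P = 1590 − 0.19×3410 = 941 N.

P_min ≈ 941 N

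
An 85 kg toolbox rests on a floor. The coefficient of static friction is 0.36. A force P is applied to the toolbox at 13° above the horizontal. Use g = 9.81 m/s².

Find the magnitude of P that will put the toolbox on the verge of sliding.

N = m g − P sin α (the pull lifts the toolbox).
At impending slip, P cos α = μ_s N = μ_s (m g − P sin α).
Solving: P (cos α + μ_s sin α) = μ_s m g → P = 0.36×834/(cos 13° + 0.36 sin 13°) = 300/1.055 = 284 N.

P ≈ 284 N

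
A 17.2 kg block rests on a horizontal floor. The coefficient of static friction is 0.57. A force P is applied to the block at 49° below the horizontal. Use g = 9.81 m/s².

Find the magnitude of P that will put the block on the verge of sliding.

N = m g + P sin α (the push presses the block into the horizontal floor).
At impending slip, P cos α = μ_s N = μ_s (m g + P sin α).
Solving: P (cos α − μ_s sin α) = μ_s m g → P = 0.57×169/(cos 49° − 0.57 sin 49°) = 96.2/0.2259 = 426 N.

P ≈ 426 N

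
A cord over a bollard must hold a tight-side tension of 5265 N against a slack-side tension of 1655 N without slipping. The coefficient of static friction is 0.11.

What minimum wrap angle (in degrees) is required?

β_min ≈ 603°

T₂/T₁ = e^{μβ} → β = ln(T₂/T₁)/μ.
β = ln(5265/1655)/0.11 = 1.157/0.11 = 10.52 rad.
In degrees: β = 10.52 × 180/π = 603°.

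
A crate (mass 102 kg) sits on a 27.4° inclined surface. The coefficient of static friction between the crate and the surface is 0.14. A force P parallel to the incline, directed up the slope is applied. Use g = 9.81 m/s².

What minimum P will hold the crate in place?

P_min ≈ 336 N

The crate tends to slide down (tan θ > μ_s), so at the point of impending slip friction acts up-slope at its limit: f = μ_s N.
P is parallel to the surface, so N = m g cos θ = 888 N.
Along the incline: P + μ_s N = m g sin θ, so P = 460 − 0.14×888 = 336 N.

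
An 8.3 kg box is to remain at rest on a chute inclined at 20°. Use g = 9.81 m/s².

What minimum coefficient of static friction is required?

μ_s,min ≈ 0.364

At the slip threshold m g sin θ = μ_s m g cos θ, so μ_s,min = tan θ.
μ_s,min = tan 20° = 0.364.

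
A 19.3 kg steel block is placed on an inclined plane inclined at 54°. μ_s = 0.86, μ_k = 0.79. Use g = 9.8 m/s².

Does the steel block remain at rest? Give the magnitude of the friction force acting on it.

f ≈ 87.8 N

N = m g cos θ = 111 N.
Down-slope weight component: m g sin θ = 153 N.
μ_s N = 95.6 N.
153 > 95.6 N, so it slides; kinetic friction f = μ_k N = 0.79×111 = 87.8 N.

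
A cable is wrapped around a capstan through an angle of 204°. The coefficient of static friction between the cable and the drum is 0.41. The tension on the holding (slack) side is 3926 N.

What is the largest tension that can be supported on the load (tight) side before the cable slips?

T_max ≈ 16900 N

At impending slip the capstan equation gives T₂/T₁ = e^{μβ} with β in radians.
β = 204° × π/180 = 3.56 rad.
e^{μβ} = e^{0.41×3.56} = 4.305.
T₂ = T₁ · e^{μβ} = 3926 × 4.305 = 16900 N.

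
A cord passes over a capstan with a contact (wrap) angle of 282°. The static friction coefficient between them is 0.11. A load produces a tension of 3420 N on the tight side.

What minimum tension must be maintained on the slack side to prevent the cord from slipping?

Capstan equation at impending slip: T_tight/T_slack = e^{μβ}.
β = 282° = 4.922 rad; e^{μβ} = e^{0.11×4.922} = 1.718.
T_slack = T_tight / e^{μβ} = 3420 / 1.718 = 1990 N.

T_min ≈ 1990 N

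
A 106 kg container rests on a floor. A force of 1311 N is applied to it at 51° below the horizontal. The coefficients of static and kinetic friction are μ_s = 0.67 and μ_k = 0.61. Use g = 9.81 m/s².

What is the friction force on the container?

f ≈ 825 N

The vertical component of P adds to the normal force: N = m g + P sin α = 1040 + 1019 = 2059 N.
The horizontal driving force is P cos α = 825 N, so equilibrium needs friction f = 825 N.
μ_s N = 0.67 × 2059 = 1379 N.
Since 825 N does not exceed the limit, the container stays at rest and f = 825 N.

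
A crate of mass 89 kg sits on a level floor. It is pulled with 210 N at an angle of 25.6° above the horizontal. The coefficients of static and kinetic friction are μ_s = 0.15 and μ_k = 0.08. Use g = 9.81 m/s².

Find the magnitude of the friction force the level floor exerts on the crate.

f ≈ 62.6 N

Vertical equilibrium gives N = m g − P sin α = 782.4 N.
The horizontal driving force is P cos α = 189.4 N, so equilibrium needs friction f = 189.4 N.
μ_s N = 0.15 × 782.4 = 117.4 N.
The required friction exceeds μ_s N, so the crate moves and f = μ_k N = 62.6 N.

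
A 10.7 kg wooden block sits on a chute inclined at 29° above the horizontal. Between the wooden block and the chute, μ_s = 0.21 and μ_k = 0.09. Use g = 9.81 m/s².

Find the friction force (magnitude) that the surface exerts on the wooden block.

The normal reaction is N = m g cos θ = 91.81 N.
For equilibrium along the incline, friction must balance the weight component: f = m g sin θ = 50.89 N up the slope.
Static friction can supply at most μ_s N = 19.28 N.
|50.89| exceeds 19.28 N, so the wooden block slips down-slope; friction is kinetic, f = μ_k N = 0.09×91.81 = 8.26 N.

f ≈ 8.26 N (up the incline)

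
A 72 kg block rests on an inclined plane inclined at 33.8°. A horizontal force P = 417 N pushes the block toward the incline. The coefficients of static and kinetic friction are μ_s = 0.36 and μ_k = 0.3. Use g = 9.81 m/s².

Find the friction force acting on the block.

The horizontal push has a component P sin θ into the surface, so N = m g cos θ + P sin θ = 586.9 + 232 = 818.9 N.
Parallel to the incline: P cos θ − m g sin θ = 346.5 − 392.9 = -46.4 N; the friction needed to balance this is 46.4 N acting up the slope.
Maximum static friction: μ_s N = 0.36 × 818.9 = 294.8 N.
|f_req| = 46.4 ≤ 294.8 N → the block is in equilibrium; friction equals the required value.

f ≈ 46.4 N (up the incline)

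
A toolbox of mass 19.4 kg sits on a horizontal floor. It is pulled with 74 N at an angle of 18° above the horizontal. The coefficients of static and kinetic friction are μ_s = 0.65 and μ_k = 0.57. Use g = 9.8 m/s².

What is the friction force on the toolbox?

Vertical equilibrium gives N = m g − P sin α = 167.3 N.
Horizontally, friction must balance P cos α = 70.38 N.
The static-friction limit is μ_s N = 108.7 N.
Since 70.38 N does not exceed the limit, the toolbox stays at rest and f = 70.4 N.

f ≈ 70.4 N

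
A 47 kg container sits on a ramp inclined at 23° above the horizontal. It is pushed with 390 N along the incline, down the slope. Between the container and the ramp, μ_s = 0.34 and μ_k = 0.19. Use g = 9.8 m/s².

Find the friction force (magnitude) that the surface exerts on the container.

Normal force: N = m g cos θ = 47 × 9.8 × cos 23° = 424 N.
For equilibrium along the incline the friction force must supply f = m g sin θ + P = 180 + 390 = 570 N (positive meaning up-slope).
Static friction can supply at most μ_s N = 144.2 N.
Since |570| > 144.2 N, static friction cannot hold it; the container slides down the incline and kinetic friction applies: f = μ_k N = 0.19 × 424 = 80.6 N.

f ≈ 80.6 N (up the incline)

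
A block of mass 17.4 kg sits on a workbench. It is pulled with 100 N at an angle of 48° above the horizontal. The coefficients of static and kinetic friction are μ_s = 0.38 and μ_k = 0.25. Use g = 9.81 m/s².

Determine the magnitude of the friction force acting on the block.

f ≈ 24.1 N

Vertical equilibrium gives N = m g − P sin α = 96.38 N.
The horizontal driving force is P cos α = 66.91 N, so equilibrium needs friction f = 66.91 N.
The static-friction limit is μ_s N = 36.62 N.
66.91 > 36.62 N → the block slides; f = μ_k N = 0.25×96.38 = 24.1 N.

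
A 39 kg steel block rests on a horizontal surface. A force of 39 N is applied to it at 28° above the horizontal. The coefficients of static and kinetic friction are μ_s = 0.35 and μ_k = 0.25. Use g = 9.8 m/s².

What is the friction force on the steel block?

Vertical equilibrium gives N = m g − P sin α = 363.9 N.
The horizontal driving force is P cos α = 34.43 N, so equilibrium needs friction f = 34.43 N.
μ_s N = 0.35 × 363.9 = 127.4 N.
34.43 ≤ 127.4 N → static; friction equals the required 34.4 N.

f ≈ 34.4 N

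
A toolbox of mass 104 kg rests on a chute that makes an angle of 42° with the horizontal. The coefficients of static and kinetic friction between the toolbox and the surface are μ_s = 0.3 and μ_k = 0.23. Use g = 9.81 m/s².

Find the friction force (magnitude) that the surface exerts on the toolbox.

Normal force: N = m g cos θ = 104 × 9.81 × cos 42° = 758.2 N.
Along the slope the weight component is m g sin θ = 682.7 N; friction must supply exactly this, acting up-slope.
Maximum static friction available: μ_s N = 0.3 × 758.2 = 227.5 N.
|682.7| exceeds 227.5 N, so the toolbox slips down-slope; friction is kinetic, f = μ_k N = 0.23×758.2 = 174 N.

f ≈ 174 N (up the incline)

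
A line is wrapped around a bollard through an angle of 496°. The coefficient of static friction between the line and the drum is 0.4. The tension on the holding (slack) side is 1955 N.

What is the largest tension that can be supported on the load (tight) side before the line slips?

T_max ≈ 62400 N

At impending slip the capstan equation gives T₂/T₁ = e^{μβ} with β in radians.
β = 496° × π/180 = 8.657 rad.
e^{μβ} = e^{0.4×8.657} = 31.9.
T₂ = T₁ · e^{μβ} = 1955 × 31.9 = 62400 N.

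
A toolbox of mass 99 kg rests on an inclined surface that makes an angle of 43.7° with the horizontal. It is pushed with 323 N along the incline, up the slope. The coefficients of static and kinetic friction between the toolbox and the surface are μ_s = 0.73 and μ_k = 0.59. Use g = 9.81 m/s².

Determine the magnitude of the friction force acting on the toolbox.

f ≈ 348 N (up the incline)

Normal force: N = m g cos θ = 99 × 9.81 × cos 43.7° = 702.1 N.
For equilibrium along the incline the friction force must supply f = m g sin θ − P = 671 − 323 = 348 N (positive meaning up-slope).
Static friction can supply at most μ_s N = 512.6 N.
Since |348| ≤ 512.6 N, the toolbox remains in static equilibrium and friction takes exactly the required value.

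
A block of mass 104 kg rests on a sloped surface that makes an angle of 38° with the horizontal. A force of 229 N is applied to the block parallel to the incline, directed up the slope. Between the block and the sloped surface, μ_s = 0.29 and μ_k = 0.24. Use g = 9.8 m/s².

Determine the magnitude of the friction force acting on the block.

f ≈ 193 N (up the incline)

Perpendicular to the surface, N = m g cos θ = 104·9.8·cos 38° = 803.1 N.
Parallel to the incline, ΣF = 0 gives f = m g sin θ − P = 627.5 − 229 = 398.5 N (up-slope positive).
Maximum static friction available: μ_s N = 0.29 × 803.1 = 232.9 N.
|398.5| exceeds 232.9 N, so the block slips down-slope; friction is kinetic, f = μ_k N = 0.24×803.1 = 193 N.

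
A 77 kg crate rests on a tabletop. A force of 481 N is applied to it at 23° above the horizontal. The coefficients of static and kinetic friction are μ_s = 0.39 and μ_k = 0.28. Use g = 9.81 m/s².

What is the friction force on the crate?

The vertical component of P reduces the normal force: N = m g − P sin α = 755.4 − 187.9 = 567.4 N.
The horizontal driving force is P cos α = 442.8 N, so equilibrium needs friction f = 442.8 N.
The static-friction limit is μ_s N = 221.3 N.
The required friction exceeds μ_s N, so the crate moves and f = μ_k N = 159 N.

f ≈ 159 N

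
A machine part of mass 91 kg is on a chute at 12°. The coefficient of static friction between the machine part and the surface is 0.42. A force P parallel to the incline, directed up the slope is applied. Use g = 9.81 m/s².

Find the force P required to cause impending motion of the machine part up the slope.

At impending motion up the slope, friction acts down-slope at its limit: f = μ_s N.
P is parallel to the surface, so N = m g cos θ = 873 N.
Along the incline: P = m g sin θ + μ_s N = 186 + 0.42×873 = 552 N.

P ≈ 552 N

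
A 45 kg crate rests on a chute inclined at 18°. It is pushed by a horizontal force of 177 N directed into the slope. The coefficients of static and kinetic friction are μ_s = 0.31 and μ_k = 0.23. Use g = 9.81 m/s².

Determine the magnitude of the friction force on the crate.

Resolve perpendicular to the incline: N = m g cos θ + P sin θ = 45×9.81×cos 18° + 177×sin 18° = 474.5 N.
Parallel to the incline: P cos θ − m g sin θ = 168.3 − 136.4 = 31.92 N; the friction needed to balance this is 31.92 N acting down the slope.
Maximum static friction: μ_s N = 0.31 × 474.5 = 147.1 N.
Since 31.92 N is within the 147.1 N limit, the crate stays put and friction is exactly 31.9 N.

f ≈ 31.9 N (down the incline)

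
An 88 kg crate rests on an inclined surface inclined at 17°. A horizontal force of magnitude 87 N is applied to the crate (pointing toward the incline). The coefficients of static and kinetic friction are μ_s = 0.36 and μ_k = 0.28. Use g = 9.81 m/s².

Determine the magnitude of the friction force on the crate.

f ≈ 169 N (up the incline)

Resolve perpendicular to the incline: N = m g cos θ + P sin θ = 88×9.81×cos 17° + 87×sin 17° = 851 N.
Along the incline, the net driving force (taking up-slope positive) is P cos θ − m g sin θ = 83.2 − 252.4 = -169.2 N, so equilibrium requires friction f = 169.2 N (up-slope).
Maximum static friction: μ_s N = 0.36 × 851 = 306.4 N.
Since 169.2 N is within the 306.4 N limit, the crate stays put and friction is exactly 169 N.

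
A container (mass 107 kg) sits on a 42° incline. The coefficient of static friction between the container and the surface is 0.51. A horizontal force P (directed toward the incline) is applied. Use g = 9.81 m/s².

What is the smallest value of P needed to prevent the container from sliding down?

P_min ≈ 281 N

The container tends to slide down (tan θ > μ_s), so at the point of impending slip friction acts up-slope at its limit: f = μ_s N.
Perpendicular to the incline: N = m g cos θ + P sin θ.
Along the incline: P cos θ + μ_s N = m g sin θ, i.e. P cos θ + μ_s (m g cos θ + P sin θ) = m g sin θ.
Solving, P (cos θ + μ_s sin θ) = m g (sin θ − μ_s cos θ), so P = 1050×0.2901/1.084 = 281 N.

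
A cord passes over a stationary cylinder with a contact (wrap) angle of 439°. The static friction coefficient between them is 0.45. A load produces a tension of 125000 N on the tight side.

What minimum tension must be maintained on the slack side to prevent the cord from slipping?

Capstan equation at impending slip: T_tight/T_slack = e^{μβ}.
β = 439° = 7.662 rad; e^{μβ} = e^{0.45×7.662} = 31.43.
T_slack = T_tight / e^{μβ} = 125000 / 31.43 = 3980 N.

T_min ≈ 3980 N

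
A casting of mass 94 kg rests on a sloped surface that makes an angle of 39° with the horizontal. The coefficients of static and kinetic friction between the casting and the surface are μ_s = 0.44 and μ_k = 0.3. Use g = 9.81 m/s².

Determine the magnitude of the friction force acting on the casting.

f ≈ 215 N (up the incline)

The normal reaction is N = m g cos θ = 716.6 N.
Along the slope the weight component is m g sin θ = 580.3 N; friction must supply exactly this, acting up-slope.
The static-friction ceiling is μ_s N = 0.44 × 716.6 = 315.3 N.
|580.3| exceeds 315.3 N, so the casting slips down-slope; friction is kinetic, f = μ_k N = 0.3×716.6 = 215 N.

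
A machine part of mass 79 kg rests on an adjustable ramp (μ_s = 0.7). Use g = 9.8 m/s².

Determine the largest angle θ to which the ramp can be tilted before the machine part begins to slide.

θ_max ≈ 35°

At the slip threshold, m g sin θ = μ_s · m g cos θ, so tan θ = μ_s.
θ_max = arctan(0.7) = 35°.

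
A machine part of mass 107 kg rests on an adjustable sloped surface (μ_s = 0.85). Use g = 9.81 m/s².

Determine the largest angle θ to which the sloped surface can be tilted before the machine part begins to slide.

θ_max ≈ 40.4°

At the slip threshold, m g sin θ = μ_s · m g cos θ, so tan θ = μ_s.
θ_max = arctan(0.85) = 40.4°.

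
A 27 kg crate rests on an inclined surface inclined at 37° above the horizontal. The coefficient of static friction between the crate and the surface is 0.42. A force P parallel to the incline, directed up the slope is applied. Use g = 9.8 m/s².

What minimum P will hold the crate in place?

The crate tends to slide down (tan θ > μ_s), so at the point of impending slip friction acts up-slope at its limit: f = μ_s N.
P is parallel to the surface, so N = m g cos θ = 211 N.
Along the incline: P + μ_s N = m g sin θ, so P = 159 − 0.42×211 = 70.5 N.

P_min ≈ 70.5 N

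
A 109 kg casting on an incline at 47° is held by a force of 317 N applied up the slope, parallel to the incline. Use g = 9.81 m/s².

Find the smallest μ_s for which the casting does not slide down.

N = m g cos θ = 729.3 N.
Friction must make up the shortfall along the incline: f = m g sin θ − P = 782 − 317 = 465 N.
At the threshold f = μ_s N, so μ_s,min = 465/729.3 = 0.638.

μ_s,min ≈ 0.638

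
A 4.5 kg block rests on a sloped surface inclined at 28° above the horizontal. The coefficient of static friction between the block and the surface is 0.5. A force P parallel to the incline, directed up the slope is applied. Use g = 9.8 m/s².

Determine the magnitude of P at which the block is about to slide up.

At impending motion up the slope, friction acts down-slope at its limit: f = μ_s N.
P is parallel to the surface, so N = m g cos θ = 38.9 N.
Along the incline: P = m g sin θ + μ_s N = 20.7 + 0.5×38.9 = 40.2 N.

P ≈ 40.2 N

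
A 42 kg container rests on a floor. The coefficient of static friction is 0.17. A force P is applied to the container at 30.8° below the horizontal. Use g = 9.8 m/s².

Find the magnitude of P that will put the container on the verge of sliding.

P ≈ 90.6 N

N = m g + P sin α (the push presses the container into the floor).
At impending slip, P cos α = μ_s N = μ_s (m g + P sin α).
Solving: P (cos α − μ_s sin α) = μ_s m g → P = 0.17×412/(cos 30.8° − 0.17 sin 30.8°) = 70/0.7719 = 90.6 N.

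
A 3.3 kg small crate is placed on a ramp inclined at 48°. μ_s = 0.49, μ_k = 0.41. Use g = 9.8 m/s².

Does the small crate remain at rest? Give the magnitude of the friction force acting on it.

f ≈ 8.87 N

N = m g cos θ = 21.6 N.
Down-slope weight component: m g sin θ = 24 N.
μ_s N = 10.6 N.
24 > 10.6 N, so it slides; kinetic friction f = μ_k N = 0.41×21.6 = 8.87 N.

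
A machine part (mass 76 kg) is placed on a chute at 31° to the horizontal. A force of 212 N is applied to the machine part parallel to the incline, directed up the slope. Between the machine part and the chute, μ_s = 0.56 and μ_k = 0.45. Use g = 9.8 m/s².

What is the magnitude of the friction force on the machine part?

Perpendicular to the surface, N = m g cos θ = 76·9.8·cos 31° = 638.4 N.
For equilibrium along the incline the friction force must supply f = m g sin θ − P = 383.6 − 212 = 171.6 N (positive meaning up-slope).
The static-friction ceiling is μ_s N = 0.56 × 638.4 = 357.5 N.
Since |171.6| ≤ 357.5 N, static friction is sufficient; f equals the required value, not μ_s N.

f ≈ 172 N (up the incline)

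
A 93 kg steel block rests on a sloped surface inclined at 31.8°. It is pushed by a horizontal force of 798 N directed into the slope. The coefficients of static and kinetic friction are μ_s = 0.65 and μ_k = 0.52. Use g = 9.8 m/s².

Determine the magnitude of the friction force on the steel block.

Resolve perpendicular to the incline: N = m g cos θ + P sin θ = 93×9.8×cos 31.8° + 798×sin 31.8° = 1195 N.
Parallel to the incline: P cos θ − m g sin θ = 678.2 − 480.3 = 197.9 N; the friction needed to balance this is 197.9 N acting down the slope.
Maximum static friction: μ_s N = 0.65 × 1195 = 776.8 N.
|f_req| = 197.9 ≤ 776.8 N → the steel block is in equilibrium; friction equals the required value.

f ≈ 198 N (down the incline)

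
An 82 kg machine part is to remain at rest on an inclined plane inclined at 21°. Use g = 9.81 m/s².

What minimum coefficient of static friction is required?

μ_s,min ≈ 0.384

At the slip threshold m g sin θ = μ_s m g cos θ, so μ_s,min = tan θ.
μ_s,min = tan 21° = 0.384.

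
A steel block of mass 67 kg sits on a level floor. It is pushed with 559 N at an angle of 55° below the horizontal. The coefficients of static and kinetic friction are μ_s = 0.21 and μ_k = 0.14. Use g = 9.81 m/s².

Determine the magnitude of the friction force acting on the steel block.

Vertical equilibrium gives N = m g + P sin α = 1115 N.
For equilibrium, f = P cos α = 559×cos 55° = 320.6 N.
The static-friction limit is μ_s N = 234.2 N.
320.6 > 234.2 N → the steel block slides; f = μ_k N = 0.14×1115 = 156 N.

f ≈ 156 N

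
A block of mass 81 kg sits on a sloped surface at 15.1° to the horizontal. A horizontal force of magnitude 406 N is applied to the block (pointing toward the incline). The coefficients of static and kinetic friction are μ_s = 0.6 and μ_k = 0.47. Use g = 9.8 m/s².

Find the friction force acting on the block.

f ≈ 185 N (down the incline)

Resolve perpendicular to the incline: N = m g cos θ + P sin θ = 81×9.8×cos 15.1° + 406×sin 15.1° = 872.2 N.
Parallel to the incline: P cos θ − m g sin θ = 392 − 206.8 = 185.2 N; the friction needed to balance this is 185.2 N acting down the slope.
Maximum static friction: μ_s N = 0.6 × 872.2 = 523.3 N.
|f_req| = 185.2 ≤ 523.3 N → the block is in equilibrium; friction equals the required value.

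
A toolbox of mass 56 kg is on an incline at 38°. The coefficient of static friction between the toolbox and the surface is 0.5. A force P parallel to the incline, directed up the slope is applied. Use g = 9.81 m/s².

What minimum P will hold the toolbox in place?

P_min ≈ 122 N

The toolbox tends to slide down (tan θ > μ_s), so at the point of impending slip friction acts up-slope at its limit: f = μ_s N.
P is parallel to the surface, so N = m g cos θ = 433 N.
Along the incline: P + μ_s N = m g sin θ, so P = 338 − 0.5×433 = 122 N.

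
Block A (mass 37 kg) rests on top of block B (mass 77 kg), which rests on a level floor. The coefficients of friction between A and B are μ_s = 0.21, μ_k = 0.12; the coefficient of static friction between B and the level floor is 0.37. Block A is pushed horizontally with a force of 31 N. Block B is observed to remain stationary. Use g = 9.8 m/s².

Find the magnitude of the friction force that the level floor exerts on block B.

Normal force at the A–B interface: N₁ = m_A g = 362.6 N.
Maximum static friction on A from B: μ_s N₁ = 0.21×362.6 = 76.15 N.
P = 31 N is within that limit, so A and B move together (both at rest); the A–B friction is simply f₁ = P = 31 N.
B experiences an equal 31 N forward from A (third law). B is in equilibrium, so the floor supplies f₂ = 31 N of static friction (limit μ_s(m_A+m_B)g = 413.4 N, not exceeded).

f ≈ 31 N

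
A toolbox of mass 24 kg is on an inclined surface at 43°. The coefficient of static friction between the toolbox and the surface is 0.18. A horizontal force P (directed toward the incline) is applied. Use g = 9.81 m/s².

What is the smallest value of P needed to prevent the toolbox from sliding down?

P_min ≈ 152 N

The toolbox tends to slide down (tan θ > μ_s), so at the point of impending slip friction acts up-slope at its limit: f = μ_s N.
Perpendicular to the incline: N = m g cos θ + P sin θ.
Along the incline: P cos θ + μ_s N = m g sin θ, i.e. P cos θ + μ_s (m g cos θ + P sin θ) = m g sin θ.
Solving, P (cos θ + μ_s sin θ) = m g (sin θ − μ_s cos θ), so P = 235×0.5504/0.8541 = 152 N.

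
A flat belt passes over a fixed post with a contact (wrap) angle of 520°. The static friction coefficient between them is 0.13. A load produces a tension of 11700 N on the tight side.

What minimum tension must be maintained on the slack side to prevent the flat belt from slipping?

T_min ≈ 3600 N

Capstan equation at impending slip: T_tight/T_slack = e^{μβ}.
β = 520° = 9.076 rad; e^{μβ} = e^{0.13×9.076} = 3.254.
T_slack = T_tight / e^{μβ} = 11700 / 3.254 = 3600 N.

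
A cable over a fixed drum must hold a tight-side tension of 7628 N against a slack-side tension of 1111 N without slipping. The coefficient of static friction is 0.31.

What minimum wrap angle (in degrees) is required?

β_min ≈ 356°

T₂/T₁ = e^{μβ} → β = ln(T₂/T₁)/μ.
β = ln(7628/1111)/0.31 = 1.927/0.31 = 6.215 rad.
In degrees: β = 6.215 × 180/π = 356°.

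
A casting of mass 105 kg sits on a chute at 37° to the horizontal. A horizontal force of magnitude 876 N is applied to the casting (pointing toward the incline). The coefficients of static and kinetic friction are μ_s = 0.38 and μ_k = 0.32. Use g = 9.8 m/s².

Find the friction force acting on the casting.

Resolve perpendicular to the incline: N = m g cos θ + P sin θ = 105×9.8×cos 37° + 876×sin 37° = 1349 N.
Along the incline, the net driving force (taking up-slope positive) is P cos θ − m g sin θ = 699.6 − 619.3 = 80.34 N, so equilibrium requires friction f = -80.34 N (down-slope).
The limit of static friction is μ_s N = 512.6 N.
|f_req| = 80.34 ≤ 512.6 N → the casting is in equilibrium; friction equals the required value.

f ≈ 80.3 N (down the incline)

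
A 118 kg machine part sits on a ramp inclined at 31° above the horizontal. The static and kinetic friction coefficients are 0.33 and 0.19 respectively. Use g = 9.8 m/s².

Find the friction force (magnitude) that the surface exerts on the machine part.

f ≈ 188 N (up the incline)

Perpendicular to the surface, N = m g cos θ = 118·9.8·cos 31° = 991.2 N.
For equilibrium along the incline, friction must balance the weight component: f = m g sin θ = 595.6 N up the slope.
Maximum static friction available: μ_s N = 0.33 × 991.2 = 327.1 N.
|595.6| exceeds 327.1 N, so the machine part slips down-slope; friction is kinetic, f = μ_k N = 0.19×991.2 = 188 N.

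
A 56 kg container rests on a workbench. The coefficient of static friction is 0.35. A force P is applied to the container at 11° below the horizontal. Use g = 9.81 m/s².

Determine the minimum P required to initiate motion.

N = m g + P sin α (the push presses the container into the workbench).
At impending slip, P cos α = μ_s N = μ_s (m g + P sin α).
Solving: P (cos α − μ_s sin α) = μ_s m g → P = 0.35×549/(cos 11° − 0.35 sin 11°) = 192/0.9148 = 210 N.

P ≈ 210 N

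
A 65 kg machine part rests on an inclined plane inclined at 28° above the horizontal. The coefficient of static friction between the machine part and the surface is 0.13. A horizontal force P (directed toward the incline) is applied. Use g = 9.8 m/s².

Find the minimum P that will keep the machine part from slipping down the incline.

The machine part tends to slide down (tan θ > μ_s), so at the point of impending slip friction acts up-slope at its limit: f = μ_s N.
Perpendicular to the incline: N = m g cos θ + P sin θ.
Along the incline: P cos θ + μ_s N = m g sin θ, i.e. P cos θ + μ_s (m g cos θ + P sin θ) = m g sin θ.
Solving, P (cos θ + μ_s sin θ) = m g (sin θ − μ_s cos θ), so P = 637×0.3547/0.944 = 239 N.

P_min ≈ 239 N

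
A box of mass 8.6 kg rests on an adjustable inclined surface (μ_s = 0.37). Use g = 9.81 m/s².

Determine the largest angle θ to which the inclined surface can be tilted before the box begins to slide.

θ_max ≈ 20.3°

At the slip threshold, m g sin θ = μ_s · m g cos θ, so tan θ = μ_s.
θ_max = arctan(0.37) = 20.3°.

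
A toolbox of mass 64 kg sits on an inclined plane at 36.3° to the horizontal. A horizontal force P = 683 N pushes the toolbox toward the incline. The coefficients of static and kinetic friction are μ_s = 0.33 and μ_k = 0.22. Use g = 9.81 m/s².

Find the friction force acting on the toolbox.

The horizontal push has a component P sin θ into the surface, so N = m g cos θ + P sin θ = 506 + 404.3 = 910.3 N.
Parallel to the incline: P cos θ − m g sin θ = 550.4 − 371.7 = 178.8 N; the friction needed to balance this is 178.8 N acting down the slope.
The limit of static friction is μ_s N = 300.4 N.
Since 178.8 N is within the 300.4 N limit, the toolbox stays put and friction is exactly 179 N.

f ≈ 179 N (down the incline)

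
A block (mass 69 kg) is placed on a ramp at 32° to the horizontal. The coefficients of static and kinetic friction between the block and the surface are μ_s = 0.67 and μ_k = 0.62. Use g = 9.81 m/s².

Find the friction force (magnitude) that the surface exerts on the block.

Normal force: N = m g cos θ = 69 × 9.81 × cos 32° = 574 N.
Along the slope the weight component is m g sin θ = 358.7 N; friction must supply exactly this, acting up-slope.
Maximum static friction available: μ_s N = 0.67 × 574 = 384.6 N.
Since |358.7| ≤ 384.6 N, static friction is sufficient; f equals the required value, not μ_s N.

f ≈ 359 N (up the incline)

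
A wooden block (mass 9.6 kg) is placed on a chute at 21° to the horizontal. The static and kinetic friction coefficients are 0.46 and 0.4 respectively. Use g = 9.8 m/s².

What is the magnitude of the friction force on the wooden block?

f ≈ 33.7 N (up the incline)

Perpendicular to the surface, N = m g cos θ = 9.6·9.8·cos 21° = 87.83 N.
Along the slope the weight component is m g sin θ = 33.72 N; friction must supply exactly this, acting up-slope.
Maximum static friction available: μ_s N = 0.46 × 87.83 = 40.4 N.
Since |33.72| ≤ 40.4 N, static friction is sufficient; f equals the required value, not μ_s N.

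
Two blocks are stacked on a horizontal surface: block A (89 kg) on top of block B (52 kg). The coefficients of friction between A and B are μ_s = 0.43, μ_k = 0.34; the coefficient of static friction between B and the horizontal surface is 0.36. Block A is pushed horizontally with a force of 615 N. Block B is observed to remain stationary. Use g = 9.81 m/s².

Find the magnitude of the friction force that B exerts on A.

f ≈ 297 N

Normal force at the A–B interface: N₁ = m_A g = 873.1 N.
So the A–B interface can sustain at most μ_s N₁ = 375.4 N of static friction.
P = 615 N exceeds that limit, so A slips over B and the interface friction becomes kinetic: f₁ = μ_k N₁ = 0.34×873.1 = 297 N.
By Newton's third law B feels 297 N forward from A. With B stationary, the floor's static friction on B balances it: f₂ = 297 N (well within μ_s(m_A+m_B)g = 498 N).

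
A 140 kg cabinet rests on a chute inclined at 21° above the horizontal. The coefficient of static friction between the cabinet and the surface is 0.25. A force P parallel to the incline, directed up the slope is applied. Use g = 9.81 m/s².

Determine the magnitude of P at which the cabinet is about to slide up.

At impending motion up the slope, friction acts down-slope at its limit: f = μ_s N.
P is parallel to the surface, so N = m g cos θ = 1280 N.
Along the incline: P = m g sin θ + μ_s N = 492 + 0.25×1280 = 813 N.

P ≈ 813 N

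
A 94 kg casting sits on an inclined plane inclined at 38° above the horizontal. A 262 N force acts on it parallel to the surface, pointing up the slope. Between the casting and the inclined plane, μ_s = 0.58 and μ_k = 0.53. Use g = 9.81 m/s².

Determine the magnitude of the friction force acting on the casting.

Normal force: N = m g cos θ = 94 × 9.81 × cos 38° = 726.7 N.
The friction needed for equilibrium is m g sin θ − P = 567.7 − 262 = 305.7 N, measured positive up-slope.
The static-friction ceiling is μ_s N = 0.58 × 726.7 = 421.5 N.
Since |305.7| ≤ 421.5 N, static friction is sufficient; f equals the required value, not μ_s N.

f ≈ 306 N (up the incline)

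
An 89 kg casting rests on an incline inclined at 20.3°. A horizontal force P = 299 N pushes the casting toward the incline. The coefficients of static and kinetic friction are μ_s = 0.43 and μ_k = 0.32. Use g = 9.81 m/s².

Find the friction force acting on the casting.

Resolve perpendicular to the incline: N = m g cos θ + P sin θ = 89×9.81×cos 20.3° + 299×sin 20.3° = 922.6 N.
Parallel to the incline: P cos θ − m g sin θ = 280.4 − 302.9 = -22.48 N; the friction needed to balance this is 22.48 N acting up the slope.
Maximum static friction: μ_s N = 0.43 × 922.6 = 396.7 N.
Since 22.48 N is within the 396.7 N limit, the casting stays put and friction is exactly 22.5 N.

f ≈ 22.5 N (up the incline)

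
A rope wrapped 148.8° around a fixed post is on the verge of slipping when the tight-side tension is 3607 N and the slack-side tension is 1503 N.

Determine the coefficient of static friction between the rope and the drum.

μ ≈ 0.337

T₂/T₁ = e^{μβ} → μ = ln(T₂/T₁)/β.
β = 148.8° = 2.597 rad.
μ = ln(3607/1503)/2.597 = ln(2.4)/2.597 = 0.337.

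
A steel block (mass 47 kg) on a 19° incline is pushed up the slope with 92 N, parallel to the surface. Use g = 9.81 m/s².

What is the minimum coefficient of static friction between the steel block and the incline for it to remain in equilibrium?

N = m g cos θ = 436 N.
Friction must make up the shortfall along the incline: f = m g sin θ − P = 150.1 − 92 = 58.11 N.
At the threshold f = μ_s N, so μ_s,min = 58.11/436 = 0.133.

μ_s,min ≈ 0.133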